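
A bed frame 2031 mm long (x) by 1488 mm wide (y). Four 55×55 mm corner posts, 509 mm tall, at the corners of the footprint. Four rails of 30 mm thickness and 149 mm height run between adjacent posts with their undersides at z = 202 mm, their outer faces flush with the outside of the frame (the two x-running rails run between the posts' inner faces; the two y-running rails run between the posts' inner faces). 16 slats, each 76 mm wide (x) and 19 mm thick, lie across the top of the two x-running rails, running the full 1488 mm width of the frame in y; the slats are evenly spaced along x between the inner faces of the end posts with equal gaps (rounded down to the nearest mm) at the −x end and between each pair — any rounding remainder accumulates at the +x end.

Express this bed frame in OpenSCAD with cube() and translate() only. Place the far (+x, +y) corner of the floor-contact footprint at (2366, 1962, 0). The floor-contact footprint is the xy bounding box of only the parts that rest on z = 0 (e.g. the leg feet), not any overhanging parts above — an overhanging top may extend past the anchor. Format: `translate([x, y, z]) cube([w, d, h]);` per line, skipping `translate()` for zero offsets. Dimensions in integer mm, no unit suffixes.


// slat z = rail_z + rail_h = 202 + 149 = 351
// slat gap = ⌊(1921 − 16·76) / 17⌋ = 41
translate([335, 474, 0]) cube([55, 55, 509]);
translate([335, 1907, 0]) cube([55, 55, 509]);
translate([2311, 474, 0]) cube([55, 55, 509]);
translate([2311, 1907, 0]) cube([55, 55, 509]);
translate([390, 474, 202]) cube([1921, 30, 149]);
translate([390, 1932, 202]) cube([1921, 30, 149]);
translate([335, 529, 202]) cube([30, 1378, 149]);
translate([2336, 529, 202]) cube([30, 1378, 149]);
translate([431, 474, 351]) cube([76, 1488, 19]);
translate([548, 474, 351]) cube([76, 1488, 19]);
translate([665, 474, 351]) cube([76, 1488, 19]);
translate([782, 474, 351]) cube([76, 1488, 19]);
translate([899, 474, 351]) cube([76, 1488, 19]);
translate([1016, 474, 351]) cube([76, 1488, 19]);
translate([1133, 474, 351]) cube([76, 1488, 19]);
translate([1250, 474, 351]) cube([76, 1488, 19]);
translate([1367, 474, 351]) cube([76, 1488, 19]);
translate([1484, 474, 351]) cube([76, 1488, 19]);
translate([1601, 474, 351]) cube([76, 1488, 19]);
translate([1718, 474, 351]) cube([76, 1488, 19]);
translate([1835, 474, 351]) cube([76, 1488, 19]);
translate([1952, 474, 351]) cube([76, 1488, 19]);
translate([2069, 474, 351]) cube([76, 1488, 19]);
translate([2186, 474, 351]) cube([76, 1488, 19]);


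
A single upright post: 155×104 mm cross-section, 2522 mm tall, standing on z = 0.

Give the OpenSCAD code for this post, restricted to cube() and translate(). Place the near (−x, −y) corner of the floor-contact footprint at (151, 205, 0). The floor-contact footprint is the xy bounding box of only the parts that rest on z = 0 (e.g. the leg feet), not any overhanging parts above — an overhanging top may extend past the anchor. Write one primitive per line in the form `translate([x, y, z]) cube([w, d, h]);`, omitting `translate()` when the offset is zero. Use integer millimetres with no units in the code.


translate([151, 205, 0]) cube([155, 104, 2522]);


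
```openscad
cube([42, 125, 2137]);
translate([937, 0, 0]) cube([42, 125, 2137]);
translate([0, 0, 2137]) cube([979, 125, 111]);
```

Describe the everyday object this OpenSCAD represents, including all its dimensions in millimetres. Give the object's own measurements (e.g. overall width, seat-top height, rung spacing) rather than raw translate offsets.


A door frame. The clear opening is 895 mm wide and 2137 mm high. Two 42 mm wide jambs, 125 mm deep, stand either side of the opening from the floor to the top of the opening. A 111 mm thick head sits across the top of both jambs, spanning the full outside width of the frame.


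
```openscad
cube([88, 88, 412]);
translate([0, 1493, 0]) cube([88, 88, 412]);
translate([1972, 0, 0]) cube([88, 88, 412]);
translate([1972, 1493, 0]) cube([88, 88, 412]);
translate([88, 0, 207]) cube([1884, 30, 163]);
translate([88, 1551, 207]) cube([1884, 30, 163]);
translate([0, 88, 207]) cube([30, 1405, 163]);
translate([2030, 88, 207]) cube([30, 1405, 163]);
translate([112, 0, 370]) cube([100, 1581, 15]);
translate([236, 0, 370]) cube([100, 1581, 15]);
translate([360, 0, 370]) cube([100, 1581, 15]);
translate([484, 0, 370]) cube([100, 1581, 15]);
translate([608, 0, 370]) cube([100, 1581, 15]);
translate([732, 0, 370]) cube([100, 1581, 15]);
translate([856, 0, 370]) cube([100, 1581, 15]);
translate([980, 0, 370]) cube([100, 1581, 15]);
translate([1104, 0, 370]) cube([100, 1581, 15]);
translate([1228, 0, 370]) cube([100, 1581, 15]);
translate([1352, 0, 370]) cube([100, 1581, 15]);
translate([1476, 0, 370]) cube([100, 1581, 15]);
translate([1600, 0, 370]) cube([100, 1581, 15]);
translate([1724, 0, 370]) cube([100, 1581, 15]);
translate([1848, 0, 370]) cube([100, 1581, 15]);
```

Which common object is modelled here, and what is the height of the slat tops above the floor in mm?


A bed frame. The slat-top height is 385 mm.

Four posts, four rails, and a row of slats — a bed frame. Slats sit on the rails at z = 207 + 163 = 370; with slat thickness 15, the top is 385 mm.


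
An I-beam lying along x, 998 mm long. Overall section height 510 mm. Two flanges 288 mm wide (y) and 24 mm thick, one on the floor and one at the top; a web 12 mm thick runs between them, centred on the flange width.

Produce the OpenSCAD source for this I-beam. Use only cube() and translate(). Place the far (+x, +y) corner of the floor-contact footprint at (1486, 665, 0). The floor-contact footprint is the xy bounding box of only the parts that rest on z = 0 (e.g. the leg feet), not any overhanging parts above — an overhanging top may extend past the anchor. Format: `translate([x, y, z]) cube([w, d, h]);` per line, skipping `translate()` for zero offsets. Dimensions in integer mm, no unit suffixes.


translate([488, 377, 0]) cube([998, 288, 24]);
translate([488, 515, 24]) cube([998, 12, 462]);
translate([488, 377, 486]) cube([998, 288, 24]);


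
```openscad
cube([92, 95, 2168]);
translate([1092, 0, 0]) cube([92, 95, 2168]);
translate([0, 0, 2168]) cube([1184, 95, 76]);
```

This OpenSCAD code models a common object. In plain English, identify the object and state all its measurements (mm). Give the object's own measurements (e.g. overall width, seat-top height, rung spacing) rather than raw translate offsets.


A door frame. The clear opening is 1000 mm wide and 2168 mm high. Two 92 mm wide jambs, 95 mm deep, stand either side of the opening from the floor to the top of the opening. A 76 mm thick head sits across the top of both jambs, spanning the full outside width of the frame.


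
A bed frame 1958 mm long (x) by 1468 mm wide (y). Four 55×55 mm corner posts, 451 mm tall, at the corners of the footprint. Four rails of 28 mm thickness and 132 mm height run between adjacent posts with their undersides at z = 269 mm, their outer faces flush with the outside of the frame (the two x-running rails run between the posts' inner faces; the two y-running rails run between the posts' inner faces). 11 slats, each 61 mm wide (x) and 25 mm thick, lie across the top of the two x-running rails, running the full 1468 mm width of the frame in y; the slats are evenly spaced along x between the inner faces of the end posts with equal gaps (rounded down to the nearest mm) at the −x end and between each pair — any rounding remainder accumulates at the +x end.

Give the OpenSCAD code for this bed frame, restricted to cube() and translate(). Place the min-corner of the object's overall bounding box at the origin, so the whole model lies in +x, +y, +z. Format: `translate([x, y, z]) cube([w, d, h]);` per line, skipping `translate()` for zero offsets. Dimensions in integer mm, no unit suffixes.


cube([55, 55, 451]);
translate([0, 1413, 0]) cube([55, 55, 451]);
translate([1903, 0, 0]) cube([55, 55, 451]);
translate([1903, 1413, 0]) cube([55, 55, 451]);
translate([55, 0, 269]) cube([1848, 28, 132]);
translate([55, 1440, 269]) cube([1848, 28, 132]);
translate([0, 55, 269]) cube([28, 1358, 132]);
translate([1930, 55, 269]) cube([28, 1358, 132]);
translate([153, 0, 401]) cube([61, 1468, 25]);
translate([312, 0, 401]) cube([61, 1468, 25]);
translate([471, 0, 401]) cube([61, 1468, 25]);
translate([630, 0, 401]) cube([61, 1468, 25]);
translate([789, 0, 401]) cube([61, 1468, 25]);
translate([948, 0, 401]) cube([61, 1468, 25]);
translate([1107, 0, 401]) cube([61, 1468, 25]);
translate([1266, 0, 401]) cube([61, 1468, 25]);
translate([1425, 0, 401]) cube([61, 1468, 25]);
translate([1584, 0, 401]) cube([61, 1468, 25]);
translate([1743, 0, 401]) cube([61, 1468, 25]);


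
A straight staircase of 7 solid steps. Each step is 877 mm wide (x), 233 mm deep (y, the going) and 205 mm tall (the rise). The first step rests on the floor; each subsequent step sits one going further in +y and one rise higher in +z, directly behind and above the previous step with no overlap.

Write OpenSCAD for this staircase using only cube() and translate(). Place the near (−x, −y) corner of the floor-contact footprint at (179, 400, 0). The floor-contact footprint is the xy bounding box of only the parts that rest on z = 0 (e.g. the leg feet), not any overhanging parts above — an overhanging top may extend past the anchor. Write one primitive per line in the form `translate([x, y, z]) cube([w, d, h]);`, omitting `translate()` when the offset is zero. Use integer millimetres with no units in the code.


translate([179, 400, 0]) cube([877, 233, 205]);
translate([179, 633, 205]) cube([877, 233, 205]);
translate([179, 866, 410]) cube([877, 233, 205]);
translate([179, 1099, 615]) cube([877, 233, 205]);
translate([179, 1332, 820]) cube([877, 233, 205]);
translate([179, 1565, 1025]) cube([877, 233, 205]);
translate([179, 1798, 1230]) cube([877, 233, 205]);


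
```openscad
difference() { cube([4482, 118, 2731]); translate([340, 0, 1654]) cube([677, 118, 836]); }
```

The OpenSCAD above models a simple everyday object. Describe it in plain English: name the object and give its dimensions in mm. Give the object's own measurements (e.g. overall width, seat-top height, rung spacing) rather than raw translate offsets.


A wall 4482 mm long (x), 118 mm thick (y), 2731 mm tall, with a rectangular window opening cut through it. The opening is 677 mm wide and 836 mm tall; its sill is at z = 1654 mm and its near (−x) edge is 340 mm from the wall's −x end. The opening passes through the full wall thickness.


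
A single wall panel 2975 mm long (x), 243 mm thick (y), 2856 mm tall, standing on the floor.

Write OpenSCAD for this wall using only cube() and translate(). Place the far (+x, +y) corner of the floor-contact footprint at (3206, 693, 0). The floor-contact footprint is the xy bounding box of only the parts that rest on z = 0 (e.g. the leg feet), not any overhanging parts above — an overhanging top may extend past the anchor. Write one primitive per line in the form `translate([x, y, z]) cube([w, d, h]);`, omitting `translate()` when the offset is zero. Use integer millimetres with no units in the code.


translate([231, 450, 0]) cube([2975, 243, 2856]);


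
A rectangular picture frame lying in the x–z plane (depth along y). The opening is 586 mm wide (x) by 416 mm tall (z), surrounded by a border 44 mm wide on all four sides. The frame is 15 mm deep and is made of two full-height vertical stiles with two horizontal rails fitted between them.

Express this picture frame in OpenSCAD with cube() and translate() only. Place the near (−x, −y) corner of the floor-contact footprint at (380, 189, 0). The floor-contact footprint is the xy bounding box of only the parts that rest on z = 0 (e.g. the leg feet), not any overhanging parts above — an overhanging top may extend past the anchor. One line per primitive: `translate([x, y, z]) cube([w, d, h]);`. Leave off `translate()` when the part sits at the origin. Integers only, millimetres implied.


translate([380, 189, 0]) cube([44, 15, 504]);
translate([1010, 189, 0]) cube([44, 15, 504]);
translate([424, 189, 0]) cube([586, 15, 44]);
translate([424, 189, 460]) cube([586, 15, 44]);


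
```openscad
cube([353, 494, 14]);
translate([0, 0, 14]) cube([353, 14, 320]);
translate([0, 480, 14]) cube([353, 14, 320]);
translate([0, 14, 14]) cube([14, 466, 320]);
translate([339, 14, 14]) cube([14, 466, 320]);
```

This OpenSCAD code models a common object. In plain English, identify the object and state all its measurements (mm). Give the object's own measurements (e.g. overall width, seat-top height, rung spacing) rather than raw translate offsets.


An open-topped rectangular box: outside dimensions 353×494×334 mm, with a uniform wall and base thickness of 14 mm. The base is a full 353×494 slab on the floor; four walls sit on top of the base. The front and back walls (the −y and +y sides) span the full width; the two side walls fit between them.


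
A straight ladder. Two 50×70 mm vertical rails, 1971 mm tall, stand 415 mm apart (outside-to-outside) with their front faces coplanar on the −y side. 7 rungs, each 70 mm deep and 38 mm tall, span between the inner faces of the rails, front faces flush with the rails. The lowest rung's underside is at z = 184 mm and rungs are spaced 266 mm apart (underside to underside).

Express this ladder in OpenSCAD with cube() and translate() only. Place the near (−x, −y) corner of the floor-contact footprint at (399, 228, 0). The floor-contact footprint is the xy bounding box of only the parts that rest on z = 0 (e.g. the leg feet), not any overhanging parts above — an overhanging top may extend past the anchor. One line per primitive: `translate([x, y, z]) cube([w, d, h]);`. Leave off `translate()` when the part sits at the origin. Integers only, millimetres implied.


translate([399, 228, 0]) cube([50, 70, 1971]);
translate([764, 228, 0]) cube([50, 70, 1971]);
translate([449, 228, 184]) cube([315, 70, 38]);
translate([449, 228, 450]) cube([315, 70, 38]);
translate([449, 228, 716]) cube([315, 70, 38]);
translate([449, 228, 982]) cube([315, 70, 38]);
translate([449, 228, 1248]) cube([315, 70, 38]);
translate([449, 228, 1514]) cube([315, 70, 38]);
translate([449, 228, 1780]) cube([315, 70, 38]);


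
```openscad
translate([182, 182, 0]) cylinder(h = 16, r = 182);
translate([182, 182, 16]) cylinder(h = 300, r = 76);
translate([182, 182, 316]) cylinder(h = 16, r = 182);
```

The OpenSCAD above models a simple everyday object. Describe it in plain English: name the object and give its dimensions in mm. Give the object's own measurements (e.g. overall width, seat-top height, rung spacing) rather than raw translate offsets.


A spool: two coaxial disc flanges of radius 182 mm and thickness 16 mm, joined by a core cylinder of radius 76 mm and height 300 mm. The lower flange rests on z = 0 and the three cylinders share a vertical axis.


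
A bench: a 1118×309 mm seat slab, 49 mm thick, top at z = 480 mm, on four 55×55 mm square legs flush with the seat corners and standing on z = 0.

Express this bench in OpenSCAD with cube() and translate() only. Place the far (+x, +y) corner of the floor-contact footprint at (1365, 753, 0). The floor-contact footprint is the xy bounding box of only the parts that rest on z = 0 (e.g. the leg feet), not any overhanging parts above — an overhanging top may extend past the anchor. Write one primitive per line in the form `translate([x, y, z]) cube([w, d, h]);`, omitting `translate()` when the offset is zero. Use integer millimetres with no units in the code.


translate([247, 444, 431]) cube([1118, 309, 49]);
translate([247, 444, 0]) cube([55, 55, 431]);
translate([247, 698, 0]) cube([55, 55, 431]);
translate([1310, 444, 0]) cube([55, 55, 431]);
translate([1310, 698, 0]) cube([55, 55, 431]);


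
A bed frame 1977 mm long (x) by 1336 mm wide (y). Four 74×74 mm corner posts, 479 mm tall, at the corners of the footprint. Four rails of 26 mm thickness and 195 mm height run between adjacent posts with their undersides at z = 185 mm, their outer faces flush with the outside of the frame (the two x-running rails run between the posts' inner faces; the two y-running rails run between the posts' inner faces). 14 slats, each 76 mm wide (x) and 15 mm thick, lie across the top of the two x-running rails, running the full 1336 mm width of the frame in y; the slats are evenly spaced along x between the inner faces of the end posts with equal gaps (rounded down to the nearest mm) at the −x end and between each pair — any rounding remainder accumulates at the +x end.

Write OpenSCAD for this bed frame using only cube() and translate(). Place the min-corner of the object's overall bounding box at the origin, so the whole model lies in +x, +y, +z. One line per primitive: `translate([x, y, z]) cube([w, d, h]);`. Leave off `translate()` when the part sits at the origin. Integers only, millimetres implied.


cube([74, 74, 479]);
translate([0, 1262, 0]) cube([74, 74, 479]);
translate([1903, 0, 0]) cube([74, 74, 479]);
translate([1903, 1262, 0]) cube([74, 74, 479]);
translate([74, 0, 185]) cube([1829, 26, 195]);
translate([74, 1310, 185]) cube([1829, 26, 195]);
translate([0, 74, 185]) cube([26, 1188, 195]);
translate([1951, 74, 185]) cube([26, 1188, 195]);
translate([125, 0, 380]) cube([76, 1336, 15]);
translate([252, 0, 380]) cube([76, 1336, 15]);
translate([379, 0, 380]) cube([76, 1336, 15]);
translate([506, 0, 380]) cube([76, 1336, 15]);
translate([633, 0, 380]) cube([76, 1336, 15]);
translate([760, 0, 380]) cube([76, 1336, 15]);
translate([887, 0, 380]) cube([76, 1336, 15]);
translate([1014, 0, 380]) cube([76, 1336, 15]);
translate([1141, 0, 380]) cube([76, 1336, 15]);
translate([1268, 0, 380]) cube([76, 1336, 15]);
translate([1395, 0, 380]) cube([76, 1336, 15]);
translate([1522, 0, 380]) cube([76, 1336, 15]);
translate([1649, 0, 380]) cube([76, 1336, 15]);
translate([1776, 0, 380]) cube([76, 1336, 15]);


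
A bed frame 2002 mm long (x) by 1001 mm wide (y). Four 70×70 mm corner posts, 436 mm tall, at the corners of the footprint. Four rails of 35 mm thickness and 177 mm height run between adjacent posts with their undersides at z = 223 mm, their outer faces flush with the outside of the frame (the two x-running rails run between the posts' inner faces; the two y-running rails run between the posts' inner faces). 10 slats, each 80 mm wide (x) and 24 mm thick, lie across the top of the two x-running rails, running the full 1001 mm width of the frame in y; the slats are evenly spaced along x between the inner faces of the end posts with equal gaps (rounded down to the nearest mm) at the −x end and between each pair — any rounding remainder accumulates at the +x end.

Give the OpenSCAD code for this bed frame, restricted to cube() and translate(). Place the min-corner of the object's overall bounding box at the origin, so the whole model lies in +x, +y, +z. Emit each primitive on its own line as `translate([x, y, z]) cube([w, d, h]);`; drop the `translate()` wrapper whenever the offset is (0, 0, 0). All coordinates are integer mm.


cube([70, 70, 436]);
translate([0, 931, 0]) cube([70, 70, 436]);
translate([1932, 0, 0]) cube([70, 70, 436]);
translate([1932, 931, 0]) cube([70, 70, 436]);
translate([70, 0, 223]) cube([1862, 35, 177]);
translate([70, 966, 223]) cube([1862, 35, 177]);
translate([0, 70, 223]) cube([35, 861, 177]);
translate([1967, 70, 223]) cube([35, 861, 177]);
translate([166, 0, 400]) cube([80, 1001, 24]);
translate([342, 0, 400]) cube([80, 1001, 24]);
translate([518, 0, 400]) cube([80, 1001, 24]);
translate([694, 0, 400]) cube([80, 1001, 24]);
translate([870, 0, 400]) cube([80, 1001, 24]);
translate([1046, 0, 400]) cube([80, 1001, 24]);
translate([1222, 0, 400]) cube([80, 1001, 24]);
translate([1398, 0, 400]) cube([80, 1001, 24]);
translate([1574, 0, 400]) cube([80, 1001, 24]);
translate([1750, 0, 400]) cube([80, 1001, 24]);


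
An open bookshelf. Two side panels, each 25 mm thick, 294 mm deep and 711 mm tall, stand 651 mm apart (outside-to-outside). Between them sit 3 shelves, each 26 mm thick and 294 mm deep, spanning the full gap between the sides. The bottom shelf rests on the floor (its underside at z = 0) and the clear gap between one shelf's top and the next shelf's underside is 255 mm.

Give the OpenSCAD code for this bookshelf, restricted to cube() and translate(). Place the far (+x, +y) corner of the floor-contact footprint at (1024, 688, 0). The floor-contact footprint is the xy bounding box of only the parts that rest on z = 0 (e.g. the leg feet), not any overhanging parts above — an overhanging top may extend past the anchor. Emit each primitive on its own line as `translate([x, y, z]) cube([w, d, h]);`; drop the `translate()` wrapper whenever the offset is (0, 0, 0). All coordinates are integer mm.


translate([373, 394, 0]) cube([25, 294, 711]);
translate([999, 394, 0]) cube([25, 294, 711]);
translate([398, 394, 0]) cube([601, 294, 26]);
translate([398, 394, 281]) cube([601, 294, 26]);
translate([398, 394, 562]) cube([601, 294, 26]);


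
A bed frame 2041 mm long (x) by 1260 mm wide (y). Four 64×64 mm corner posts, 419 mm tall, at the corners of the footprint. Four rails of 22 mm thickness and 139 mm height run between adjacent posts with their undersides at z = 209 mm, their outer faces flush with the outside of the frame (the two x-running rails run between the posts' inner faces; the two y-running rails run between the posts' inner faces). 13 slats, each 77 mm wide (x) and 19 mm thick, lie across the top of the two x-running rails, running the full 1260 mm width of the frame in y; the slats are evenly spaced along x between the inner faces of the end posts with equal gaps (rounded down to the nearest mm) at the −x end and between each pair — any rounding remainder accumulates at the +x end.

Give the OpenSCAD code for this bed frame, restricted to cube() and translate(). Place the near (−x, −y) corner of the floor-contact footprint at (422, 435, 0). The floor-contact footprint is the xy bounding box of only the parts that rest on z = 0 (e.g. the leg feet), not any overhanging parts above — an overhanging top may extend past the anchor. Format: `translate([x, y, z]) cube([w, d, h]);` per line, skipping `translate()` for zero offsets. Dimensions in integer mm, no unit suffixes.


// slat z = rail_z + rail_h = 209 + 139 = 348
// slat gap = ⌊(1913 − 13·77) / 14⌋ = 65
translate([422, 435, 0]) cube([64, 64, 419]);
translate([422, 1631, 0]) cube([64, 64, 419]);
translate([2399, 435, 0]) cube([64, 64, 419]);
translate([2399, 1631, 0]) cube([64, 64, 419]);
translate([486, 435, 209]) cube([1913, 22, 139]);
translate([486, 1673, 209]) cube([1913, 22, 139]);
translate([422, 499, 209]) cube([22, 1132, 139]);
translate([2441, 499, 209]) cube([22, 1132, 139]);
translate([551, 435, 348]) cube([77, 1260, 19]);
translate([693, 435, 348]) cube([77, 1260, 19]);
translate([835, 435, 348]) cube([77, 1260, 19]);
translate([977, 435, 348]) cube([77, 1260, 19]);
translate([1119, 435, 348]) cube([77, 1260, 19]);
translate([1261, 435, 348]) cube([77, 1260, 19]);
translate([1403, 435, 348]) cube([77, 1260, 19]);
translate([1545, 435, 348]) cube([77, 1260, 19]);
translate([1687, 435, 348]) cube([77, 1260, 19]);
translate([1829, 435, 348]) cube([77, 1260, 19]);
translate([1971, 435, 348]) cube([77, 1260, 19]);
translate([2113, 435, 348]) cube([77, 1260, 19]);
translate([2255, 435, 348]) cube([77, 1260, 19]);


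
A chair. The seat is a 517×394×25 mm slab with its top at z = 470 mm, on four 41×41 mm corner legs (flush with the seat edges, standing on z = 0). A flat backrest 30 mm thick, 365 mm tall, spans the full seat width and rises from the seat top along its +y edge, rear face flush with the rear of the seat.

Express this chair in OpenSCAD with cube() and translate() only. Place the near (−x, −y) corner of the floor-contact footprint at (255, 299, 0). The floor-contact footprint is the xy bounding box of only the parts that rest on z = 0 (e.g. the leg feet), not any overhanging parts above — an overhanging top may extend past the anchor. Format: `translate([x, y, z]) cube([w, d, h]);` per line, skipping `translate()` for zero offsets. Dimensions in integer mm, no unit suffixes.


translate([255, 299, 445]) cube([517, 394, 25]);
translate([255, 299, 0]) cube([41, 41, 445]);
translate([731, 299, 0]) cube([41, 41, 445]);
translate([255, 652, 0]) cube([41, 41, 445]);
translate([731, 652, 0]) cube([41, 41, 445]);
translate([255, 663, 470]) cube([517, 30, 365]);


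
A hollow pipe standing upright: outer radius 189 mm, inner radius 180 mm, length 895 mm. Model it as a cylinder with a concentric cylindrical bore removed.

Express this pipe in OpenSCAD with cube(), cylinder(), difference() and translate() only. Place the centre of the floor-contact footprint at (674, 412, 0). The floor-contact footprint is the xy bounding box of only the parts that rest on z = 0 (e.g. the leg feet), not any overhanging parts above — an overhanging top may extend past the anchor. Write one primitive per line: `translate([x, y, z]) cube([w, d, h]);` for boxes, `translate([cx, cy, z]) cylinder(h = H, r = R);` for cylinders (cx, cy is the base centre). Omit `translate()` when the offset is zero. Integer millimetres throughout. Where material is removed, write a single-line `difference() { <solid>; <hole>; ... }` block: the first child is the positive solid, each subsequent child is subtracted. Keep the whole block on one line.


difference() { translate([674, 412, 0]) cylinder(h = 895, r = 189); translate([674, 412, 0]) cylinder(h = 895, r = 180); }


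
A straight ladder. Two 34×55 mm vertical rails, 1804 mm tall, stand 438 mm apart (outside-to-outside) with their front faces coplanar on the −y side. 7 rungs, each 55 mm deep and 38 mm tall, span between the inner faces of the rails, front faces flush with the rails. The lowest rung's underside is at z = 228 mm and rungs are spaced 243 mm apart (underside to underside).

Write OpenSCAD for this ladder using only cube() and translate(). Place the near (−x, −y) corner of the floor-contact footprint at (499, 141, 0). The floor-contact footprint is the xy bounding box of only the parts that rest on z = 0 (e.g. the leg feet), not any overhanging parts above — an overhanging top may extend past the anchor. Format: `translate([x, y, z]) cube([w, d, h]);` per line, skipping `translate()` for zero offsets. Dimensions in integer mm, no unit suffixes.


translate([499, 141, 0]) cube([34, 55, 1804]);
translate([903, 141, 0]) cube([34, 55, 1804]);
translate([533, 141, 228]) cube([370, 55, 38]);
translate([533, 141, 471]) cube([370, 55, 38]);
translate([533, 141, 714]) cube([370, 55, 38]);
translate([533, 141, 957]) cube([370, 55, 38]);
translate([533, 141, 1200]) cube([370, 55, 38]);
translate([533, 141, 1443]) cube([370, 55, 38]);
translate([533, 141, 1686]) cube([370, 55, 38]);


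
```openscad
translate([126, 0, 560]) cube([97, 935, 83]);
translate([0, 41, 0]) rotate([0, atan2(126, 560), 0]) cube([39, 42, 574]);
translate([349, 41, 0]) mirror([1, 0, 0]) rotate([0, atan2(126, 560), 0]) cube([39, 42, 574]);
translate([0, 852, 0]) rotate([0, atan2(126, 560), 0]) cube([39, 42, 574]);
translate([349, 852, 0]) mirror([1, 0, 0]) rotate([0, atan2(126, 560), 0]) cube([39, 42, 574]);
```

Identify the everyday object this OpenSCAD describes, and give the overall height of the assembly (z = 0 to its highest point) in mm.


A sawhorse. The overall height is 643 mm.

A beam across two mirrored pairs of raked legs — a sawhorse. The beam's underside is at z = 560 (matching the legs' vertical rise in atan2(126, 560)) and the beam is 83 mm tall, so its top is at 560 + 83 = 643 mm. The raked legs top out at the beam's underside, so that is the highest point.


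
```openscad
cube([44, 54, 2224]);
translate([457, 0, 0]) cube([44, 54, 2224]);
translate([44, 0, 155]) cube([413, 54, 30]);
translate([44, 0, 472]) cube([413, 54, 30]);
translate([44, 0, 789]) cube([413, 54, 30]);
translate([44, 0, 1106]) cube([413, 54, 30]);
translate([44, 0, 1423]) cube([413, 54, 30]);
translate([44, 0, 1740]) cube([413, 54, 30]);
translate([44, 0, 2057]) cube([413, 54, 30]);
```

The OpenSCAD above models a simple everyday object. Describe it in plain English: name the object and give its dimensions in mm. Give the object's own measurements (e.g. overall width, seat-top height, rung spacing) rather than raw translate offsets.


A straight ladder. Two 44×54 mm vertical rails, 2224 mm tall, stand 501 mm apart (outside-to-outside) with their front faces coplanar on the −y side. 7 rungs, each 54 mm deep and 30 mm tall, span between the inner faces of the rails, front faces flush with the rails. The lowest rung's underside is at z = 155 mm and rungs are spaced 317 mm apart (underside to underside).


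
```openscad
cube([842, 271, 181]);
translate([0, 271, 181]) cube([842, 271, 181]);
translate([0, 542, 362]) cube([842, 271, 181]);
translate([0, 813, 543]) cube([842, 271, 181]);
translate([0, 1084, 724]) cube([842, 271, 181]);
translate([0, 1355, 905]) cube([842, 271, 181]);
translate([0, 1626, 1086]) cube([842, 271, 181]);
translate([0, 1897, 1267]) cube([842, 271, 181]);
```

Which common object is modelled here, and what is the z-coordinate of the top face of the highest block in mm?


A staircase. The total rise is 1448 mm.

8 identical blocks, each offset up and back from the previous — a staircase. Each step is 181 mm tall and there are 8 of them, so the total rise is 8 × 181 = 1448 mm.


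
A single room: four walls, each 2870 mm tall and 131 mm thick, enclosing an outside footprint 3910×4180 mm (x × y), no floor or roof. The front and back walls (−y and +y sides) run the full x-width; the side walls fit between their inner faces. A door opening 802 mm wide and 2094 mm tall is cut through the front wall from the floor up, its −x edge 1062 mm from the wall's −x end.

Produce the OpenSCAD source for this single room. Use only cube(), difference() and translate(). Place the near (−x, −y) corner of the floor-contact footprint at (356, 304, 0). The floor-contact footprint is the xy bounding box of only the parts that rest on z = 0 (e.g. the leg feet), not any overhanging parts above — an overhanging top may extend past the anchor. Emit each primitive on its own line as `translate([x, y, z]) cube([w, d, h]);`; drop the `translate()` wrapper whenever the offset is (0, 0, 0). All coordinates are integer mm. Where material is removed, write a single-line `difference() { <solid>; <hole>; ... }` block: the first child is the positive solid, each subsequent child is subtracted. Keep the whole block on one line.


difference() { translate([356, 304, 0]) cube([3910, 131, 2870]); translate([1418, 304, 0]) cube([802, 131, 2094]); }
translate([356, 4353, 0]) cube([3910, 131, 2870]);
translate([356, 435, 0]) cube([131, 3918, 2870]);
translate([4135, 435, 0]) cube([131, 3918, 2870]);


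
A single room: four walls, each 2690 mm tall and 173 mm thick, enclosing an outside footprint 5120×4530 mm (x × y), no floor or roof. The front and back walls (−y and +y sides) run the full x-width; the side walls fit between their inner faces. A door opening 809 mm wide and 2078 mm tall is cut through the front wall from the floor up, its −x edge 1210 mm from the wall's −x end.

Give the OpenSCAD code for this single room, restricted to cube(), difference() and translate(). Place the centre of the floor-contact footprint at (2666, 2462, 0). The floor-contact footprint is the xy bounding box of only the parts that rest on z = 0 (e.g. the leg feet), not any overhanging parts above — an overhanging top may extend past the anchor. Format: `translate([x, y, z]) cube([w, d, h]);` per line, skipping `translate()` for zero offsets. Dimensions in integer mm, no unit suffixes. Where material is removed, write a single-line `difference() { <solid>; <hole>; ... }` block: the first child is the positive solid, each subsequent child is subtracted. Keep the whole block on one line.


difference() { translate([106, 197, 0]) cube([5120, 173, 2690]); translate([1316, 197, 0]) cube([809, 173, 2078]); }
translate([106, 4554, 0]) cube([5120, 173, 2690]);
translate([106, 370, 0]) cube([173, 4184, 2690]);
translate([5053, 370, 0]) cube([173, 4184, 2690]);


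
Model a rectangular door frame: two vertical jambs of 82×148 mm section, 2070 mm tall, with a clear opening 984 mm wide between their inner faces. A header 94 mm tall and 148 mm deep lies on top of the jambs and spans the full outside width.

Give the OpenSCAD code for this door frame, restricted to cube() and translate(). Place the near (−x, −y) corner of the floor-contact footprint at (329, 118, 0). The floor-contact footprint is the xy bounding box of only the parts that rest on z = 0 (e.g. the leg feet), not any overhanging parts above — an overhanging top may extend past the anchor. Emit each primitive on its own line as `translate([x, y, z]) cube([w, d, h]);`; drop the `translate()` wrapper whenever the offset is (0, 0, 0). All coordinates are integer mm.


translate([329, 118, 0]) cube([82, 148, 2070]);
translate([1395, 118, 0]) cube([82, 148, 2070]);
translate([329, 118, 2070]) cube([1148, 148, 94]);


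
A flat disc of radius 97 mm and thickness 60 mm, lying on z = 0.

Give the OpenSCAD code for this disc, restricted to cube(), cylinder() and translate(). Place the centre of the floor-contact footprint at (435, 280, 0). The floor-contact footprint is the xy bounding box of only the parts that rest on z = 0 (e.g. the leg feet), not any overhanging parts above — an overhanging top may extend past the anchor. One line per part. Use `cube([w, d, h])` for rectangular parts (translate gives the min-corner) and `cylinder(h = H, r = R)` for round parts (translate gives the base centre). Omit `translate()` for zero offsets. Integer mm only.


translate([435, 280, 0]) cylinder(h = 60, r = 97);


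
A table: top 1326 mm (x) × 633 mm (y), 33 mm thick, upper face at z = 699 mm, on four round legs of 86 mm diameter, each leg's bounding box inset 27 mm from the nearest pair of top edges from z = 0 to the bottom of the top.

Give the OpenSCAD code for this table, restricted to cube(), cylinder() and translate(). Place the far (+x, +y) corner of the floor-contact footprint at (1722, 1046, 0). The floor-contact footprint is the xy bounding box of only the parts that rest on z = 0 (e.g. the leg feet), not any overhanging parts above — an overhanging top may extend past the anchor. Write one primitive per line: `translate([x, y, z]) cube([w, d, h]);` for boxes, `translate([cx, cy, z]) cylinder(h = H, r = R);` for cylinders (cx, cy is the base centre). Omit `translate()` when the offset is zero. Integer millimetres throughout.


translate([423, 440, 666]) cube([1326, 633, 33]);
translate([493, 510, 0]) cylinder(h = 666, r = 43);
translate([1679, 510, 0]) cylinder(h = 666, r = 43);
translate([493, 1003, 0]) cylinder(h = 666, r = 43);
translate([1679, 1003, 0]) cylinder(h = 666, r = 43);


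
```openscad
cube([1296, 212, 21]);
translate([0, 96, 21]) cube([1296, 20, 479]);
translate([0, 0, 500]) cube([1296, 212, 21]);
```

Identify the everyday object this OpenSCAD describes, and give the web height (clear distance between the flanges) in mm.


An I-beam. The web height is 479 mm.

Two wide flanges with a thin centred web — an I-beam. Overall 521 mm minus two 21 mm flanges gives a web of 521 − 2·21 = 479 mm.


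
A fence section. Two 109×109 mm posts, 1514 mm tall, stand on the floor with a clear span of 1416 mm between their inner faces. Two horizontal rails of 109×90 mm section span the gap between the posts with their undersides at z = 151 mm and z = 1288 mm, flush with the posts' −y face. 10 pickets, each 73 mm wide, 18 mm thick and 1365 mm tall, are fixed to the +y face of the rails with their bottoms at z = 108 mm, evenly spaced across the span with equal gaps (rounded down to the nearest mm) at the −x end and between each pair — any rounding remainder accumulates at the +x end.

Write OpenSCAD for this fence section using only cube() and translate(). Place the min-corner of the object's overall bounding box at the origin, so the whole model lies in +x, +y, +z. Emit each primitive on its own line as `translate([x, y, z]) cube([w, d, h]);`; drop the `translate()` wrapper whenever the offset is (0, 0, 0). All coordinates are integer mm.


cube([109, 109, 1514]);
translate([1525, 0, 0]) cube([109, 109, 1514]);
translate([109, 0, 151]) cube([1416, 109, 90]);
translate([109, 0, 1288]) cube([1416, 109, 90]);
translate([171, 109, 108]) cube([73, 18, 1365]);
translate([306, 109, 108]) cube([73, 18, 1365]);
translate([441, 109, 108]) cube([73, 18, 1365]);
translate([576, 109, 108]) cube([73, 18, 1365]);
translate([711, 109, 108]) cube([73, 18, 1365]);
translate([846, 109, 108]) cube([73, 18, 1365]);
translate([981, 109, 108]) cube([73, 18, 1365]);
translate([1116, 109, 108]) cube([73, 18, 1365]);
translate([1251, 109, 108]) cube([73, 18, 1365]);
translate([1386, 109, 108]) cube([73, 18, 1365]);


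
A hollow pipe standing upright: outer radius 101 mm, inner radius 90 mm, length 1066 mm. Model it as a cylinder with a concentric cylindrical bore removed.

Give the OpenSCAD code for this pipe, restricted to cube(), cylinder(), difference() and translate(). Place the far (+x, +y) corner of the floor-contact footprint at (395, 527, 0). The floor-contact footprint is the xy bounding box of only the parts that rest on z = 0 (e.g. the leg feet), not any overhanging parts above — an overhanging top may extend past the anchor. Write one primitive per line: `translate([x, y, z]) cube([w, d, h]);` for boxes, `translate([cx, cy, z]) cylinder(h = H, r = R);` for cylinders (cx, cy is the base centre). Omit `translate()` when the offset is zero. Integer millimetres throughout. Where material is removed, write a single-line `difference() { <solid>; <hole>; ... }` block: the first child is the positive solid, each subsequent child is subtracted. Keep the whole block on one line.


difference() { translate([294, 426, 0]) cylinder(h = 1066, r = 101); translate([294, 426, 0]) cylinder(h = 1066, r = 90); }


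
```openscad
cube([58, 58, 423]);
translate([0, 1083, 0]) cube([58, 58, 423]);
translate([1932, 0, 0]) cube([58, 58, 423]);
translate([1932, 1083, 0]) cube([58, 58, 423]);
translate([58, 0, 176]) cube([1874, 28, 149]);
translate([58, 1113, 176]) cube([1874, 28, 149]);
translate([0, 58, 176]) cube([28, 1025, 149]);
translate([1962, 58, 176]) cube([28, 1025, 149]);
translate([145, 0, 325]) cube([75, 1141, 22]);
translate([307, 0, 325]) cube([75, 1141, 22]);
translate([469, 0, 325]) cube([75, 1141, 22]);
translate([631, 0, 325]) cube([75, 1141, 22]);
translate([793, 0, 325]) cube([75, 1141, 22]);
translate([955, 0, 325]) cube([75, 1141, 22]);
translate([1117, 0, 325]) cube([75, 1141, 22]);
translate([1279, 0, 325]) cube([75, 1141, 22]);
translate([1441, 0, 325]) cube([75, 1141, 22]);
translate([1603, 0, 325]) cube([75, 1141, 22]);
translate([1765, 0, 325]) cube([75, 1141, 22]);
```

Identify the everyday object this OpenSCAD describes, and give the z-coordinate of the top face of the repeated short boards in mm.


A bed frame. The slat-top height is 347 mm.

Four posts, four rails, and a row of slats — a bed frame. Slats sit on the rails at z = 176 + 149 = 325; with slat thickness 22, the top is 347 mm.


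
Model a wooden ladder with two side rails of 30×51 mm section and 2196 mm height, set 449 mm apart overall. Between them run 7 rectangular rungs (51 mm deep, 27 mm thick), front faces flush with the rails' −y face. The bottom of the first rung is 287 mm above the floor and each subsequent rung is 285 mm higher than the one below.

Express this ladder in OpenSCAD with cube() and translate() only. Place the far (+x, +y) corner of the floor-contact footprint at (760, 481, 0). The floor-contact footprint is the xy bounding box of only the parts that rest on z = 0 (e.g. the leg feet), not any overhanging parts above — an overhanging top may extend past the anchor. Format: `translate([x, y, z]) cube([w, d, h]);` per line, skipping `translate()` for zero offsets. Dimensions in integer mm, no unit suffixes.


translate([311, 430, 0]) cube([30, 51, 2196]);
translate([730, 430, 0]) cube([30, 51, 2196]);
translate([341, 430, 287]) cube([389, 51, 27]);
translate([341, 430, 572]) cube([389, 51, 27]);
translate([341, 430, 857]) cube([389, 51, 27]);
translate([341, 430, 1142]) cube([389, 51, 27]);
translate([341, 430, 1427]) cube([389, 51, 27]);
translate([341, 430, 1712]) cube([389, 51, 27]);
translate([341, 430, 1997]) cube([389, 51, 27]);
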